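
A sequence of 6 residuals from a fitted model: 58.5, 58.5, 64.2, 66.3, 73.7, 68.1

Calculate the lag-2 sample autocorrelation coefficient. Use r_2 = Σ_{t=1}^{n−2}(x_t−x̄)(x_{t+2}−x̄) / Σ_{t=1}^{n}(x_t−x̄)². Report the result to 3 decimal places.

-0.036

Mean x̄ = (58.5 + 58.5 + 64.2 + 66.3 + 73.7 + 68.1)/6 = 64.8833
Deviations from mean: -6.3833, -6.3833, -0.6833, 1.4167, 8.8167, 3.2167
Σ(x_t−x̄)(x_{t+2}−x̄) = (4.3619) + (-9.0431) + (-6.0247) + (4.5569) = -6.1489
Denominator Σ(x_t−x̄)² = 172.0483
r_2 = -6.1489 / 172.0483 = -0.036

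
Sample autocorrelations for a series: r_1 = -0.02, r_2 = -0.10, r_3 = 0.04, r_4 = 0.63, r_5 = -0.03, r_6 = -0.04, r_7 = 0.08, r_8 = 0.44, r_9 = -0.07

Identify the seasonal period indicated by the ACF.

The largest autocorrelation is r_4 = 0.63, with a weaker echo at lag 8 (0.44); the remaining lags stay at or below 0.08.
The dominant spike at lag 4 indicates a seasonal period of 4.

4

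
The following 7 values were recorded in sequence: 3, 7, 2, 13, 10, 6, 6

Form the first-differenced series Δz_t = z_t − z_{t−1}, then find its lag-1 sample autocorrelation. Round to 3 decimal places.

First differences Δz: 4, -5, 11, -3, -4, 0
Mean of differences = 0.5000
Numerator Σ(Δz_t−Δz̄)(Δz_{t+1}−Δz̄) = -95.7500
Denominator Σ(Δz_t−Δz̄)² = 185.5000
r_1(Δz) = -95.7500 / 185.5000 = -0.516

-0.516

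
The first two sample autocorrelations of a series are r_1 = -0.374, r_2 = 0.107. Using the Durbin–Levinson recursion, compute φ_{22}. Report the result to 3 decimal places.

-0.038

φ_{22} = (r_2 − r_1²) / (1 − r_1²)
r_1² = (-0.374)² = 0.139876
Numerator = 0.107 − 0.1399 = -0.0329; denominator = 1 − 0.1399 = 0.8601
φ_{22} = -0.0329 / 0.8601 = -0.038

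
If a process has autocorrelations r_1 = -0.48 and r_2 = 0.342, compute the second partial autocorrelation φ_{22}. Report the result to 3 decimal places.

φ_{22} = (r_2 − r_1²) / (1 − r_1²)
r_1² = (-0.48)² = 0.2304
Numerator = 0.342 − 0.2304 = 0.1116; denominator = 1 − 0.2304 = 0.7696
φ_{22} = 0.1116 / 0.7696 = 0.145

0.145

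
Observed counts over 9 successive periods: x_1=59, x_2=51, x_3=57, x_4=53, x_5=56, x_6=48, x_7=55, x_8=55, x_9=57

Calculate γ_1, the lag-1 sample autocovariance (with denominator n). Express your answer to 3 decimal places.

-4.627

Mean x̄ = (59 + 51 + 57 + 53 + 56 + 48 + 55 + 55 + 57)/9 = 54.5556
Σ_{t=1}^{8}(x_t−x̄)(x_{t+1}−x̄) = -41.6420
γ_1 = -41.6420 / 9 = -4.627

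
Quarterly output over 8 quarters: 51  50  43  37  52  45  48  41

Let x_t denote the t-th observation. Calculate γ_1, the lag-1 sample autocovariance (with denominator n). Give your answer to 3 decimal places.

-4.643

Mean x̄ = (51 + 50 + 43 + 37 + 52 + 45 + 48 + 41)/8 = 45.8750
Deviations: 5.1250, 4.1250, -2.8750, -8.8750, 6.1250, -0.8750, 2.1250, -4.8750
Σ_{t=1}^{7}(x_t−x̄)(x_{t+1}−x̄) = -37.1406
γ_1 = -37.1406 / 8 = -4.643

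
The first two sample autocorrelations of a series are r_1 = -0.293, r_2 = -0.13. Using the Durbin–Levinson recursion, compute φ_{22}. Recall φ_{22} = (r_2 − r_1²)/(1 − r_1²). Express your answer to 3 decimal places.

φ_{22} = (r_2 − r_1²) / (1 − r_1²)
r_1² = (-0.293)² = 0.085849
Numerator = -0.13 − 0.0858 = -0.2158; denominator = 1 − 0.0858 = 0.9142
φ_{22} = -0.2158 / 0.9142 = -0.236

-0.236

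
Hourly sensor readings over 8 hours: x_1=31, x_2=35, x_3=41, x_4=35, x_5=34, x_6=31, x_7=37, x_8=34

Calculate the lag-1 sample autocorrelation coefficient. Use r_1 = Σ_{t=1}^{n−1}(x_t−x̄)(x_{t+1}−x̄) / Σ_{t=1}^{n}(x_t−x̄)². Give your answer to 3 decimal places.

Mean x̄ = (31 + 35 + 41 + 35 + 34 + 31 + 37 + 34)/8 = 34.7500
Deviations from mean: -3.7500, 0.2500, 6.2500, 0.2500, -0.7500, -3.7500, 2.2500, -0.7500
Numerator Σ_{t=1}^{7}(x_t−x̄)(x_{t+1}−x̄) = -5.3125
Denominator Σ(x_t−x̄)² = 73.5000
r_1 = -5.3125 / 73.5000 = -0.072

-0.072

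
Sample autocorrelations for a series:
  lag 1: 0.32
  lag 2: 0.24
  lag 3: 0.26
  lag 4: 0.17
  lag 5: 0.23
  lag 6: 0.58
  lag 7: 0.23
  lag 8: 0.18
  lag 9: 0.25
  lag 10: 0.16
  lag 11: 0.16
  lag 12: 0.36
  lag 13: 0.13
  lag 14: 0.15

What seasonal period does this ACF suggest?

6

The largest autocorrelation is r_6 = 0.58, with a weaker echo at lag 12 (0.36); the remaining lags stay at or below 0.32. The elevated value at lag 1 (0.32), dropping to 0.24 at lag 2, reflects decaying short-term dependence rather than seasonality.
The dominant spike at lag 6 indicates a seasonal period of 6.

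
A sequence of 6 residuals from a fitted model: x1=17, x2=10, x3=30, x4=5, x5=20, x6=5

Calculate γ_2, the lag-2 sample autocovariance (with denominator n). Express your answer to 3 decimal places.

42.833

Mean x̄ = (17 + 10 + 30 + 5 + 20 + 5)/6 = 14.5000
Σ_{t=1}^{4}(x_t−x̄)(x_{t+2}−x̄) = 257.0000
γ_2 = 257.0000 / 6 = 42.833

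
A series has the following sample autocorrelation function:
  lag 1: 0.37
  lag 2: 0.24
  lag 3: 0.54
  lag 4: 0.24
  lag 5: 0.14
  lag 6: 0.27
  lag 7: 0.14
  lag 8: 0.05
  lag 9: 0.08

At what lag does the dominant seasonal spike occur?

The largest autocorrelation is r_3 = 0.54; the remaining lags stay at or below 0.37. The elevated value at lag 1 (0.37), dropping to 0.24 at lag 2, reflects decaying short-term dependence rather than seasonality.
The dominant spike at lag 3 indicates a seasonal period of 3.

3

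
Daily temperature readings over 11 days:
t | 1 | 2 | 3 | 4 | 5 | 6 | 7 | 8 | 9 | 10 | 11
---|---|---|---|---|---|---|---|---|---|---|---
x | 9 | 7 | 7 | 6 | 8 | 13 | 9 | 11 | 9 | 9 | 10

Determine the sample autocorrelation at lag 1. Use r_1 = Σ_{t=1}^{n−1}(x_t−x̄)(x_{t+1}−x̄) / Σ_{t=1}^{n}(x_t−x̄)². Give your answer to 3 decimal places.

Mean x̄ = (9 + 7 + 7 + 6 + 8 + 13 + 9 + 11 + 9 + 9 + 10)/11 = 8.9091
Numerator Σ_{t=1}^{10}(x_t−x̄)(x_{t+1}−x̄) = 8.8099
Denominator Σ(x_t−x̄)² = 38.9091
r_1 = 8.8099 / 38.9091 = 0.226

0.226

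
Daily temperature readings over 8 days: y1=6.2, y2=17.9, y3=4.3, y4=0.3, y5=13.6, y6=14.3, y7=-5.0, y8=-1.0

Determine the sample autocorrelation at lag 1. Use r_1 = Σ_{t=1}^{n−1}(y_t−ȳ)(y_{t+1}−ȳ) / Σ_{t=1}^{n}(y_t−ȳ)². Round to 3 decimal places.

Mean ȳ = (6.2 + 17.9 + 4.3 + 0.3 + 13.6 + 14.3 − 5.0 − 1.0)/8 = 6.3250
Deviations from mean: -0.1250, 11.5750, -2.0250, -6.0250, 7.2750, 7.9750, -11.3250, -7.3250
Numerator Σ_{t=1}^{7}(y_t−ȳ)(y_{t+1}−ȳ) = -5.8606
Denominator Σ(y_t−ȳ)² = 472.8350
r_1 = -5.8606 / 472.8350 = -0.012

-0.012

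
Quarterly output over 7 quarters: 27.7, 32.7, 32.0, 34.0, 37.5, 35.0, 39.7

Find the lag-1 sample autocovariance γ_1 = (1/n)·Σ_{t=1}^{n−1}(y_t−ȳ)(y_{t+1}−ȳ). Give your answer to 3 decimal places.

Mean ȳ = (27.7 + 32.7 + 32.0 + 34.0 + 37.5 + 35.0 + 39.7)/7 = 34.0857
Deviations: -6.3857, -1.3857, -2.0857, -0.0857, 3.4143, 0.9143, 5.6143
Σ_{t=1}^{6}(y_t−ȳ)(y_{t+1}−ȳ) = 19.8798
γ_1 = 19.8798 / 7 = 2.840

2.840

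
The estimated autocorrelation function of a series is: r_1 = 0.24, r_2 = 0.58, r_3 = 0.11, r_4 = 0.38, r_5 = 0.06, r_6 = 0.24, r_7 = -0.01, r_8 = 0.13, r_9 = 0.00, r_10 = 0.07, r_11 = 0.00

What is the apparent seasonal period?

The largest autocorrelation is r_2 = 0.58, with a weaker echo at lag 4 (0.38); the remaining lags stay at or below 0.24.
The dominant spike at lag 2 indicates a seasonal period of 2.

2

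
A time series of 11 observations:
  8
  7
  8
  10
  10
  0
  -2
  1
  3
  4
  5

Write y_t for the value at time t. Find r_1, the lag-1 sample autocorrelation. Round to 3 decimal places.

Mean ȳ = (8 + 7 + 8 + 10 + 10 + 0 − 2 + 1 + 3 + 4 + 5)/11 = 4.9091
Numerator Σ_{t=1}^{10}(y_t−ȳ)(y_{t+1}−ȳ) = 99.6281
Denominator Σ(y_t−ȳ)² = 166.9091
r_1 = 99.6281 / 166.9091 = 0.597

0.597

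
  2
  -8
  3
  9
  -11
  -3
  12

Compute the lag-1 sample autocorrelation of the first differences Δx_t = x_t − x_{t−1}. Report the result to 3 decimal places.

-0.231

First differences Δx: -10, 11, 6, -20, 8, 15
Mean of differences = 1.6667
Numerator Σ(Δx_t−Δx̄)(Δx_{t+1}−Δx̄) = -215.1111
Denominator Σ(Δx_t−Δx̄)² = 929.3333
r_1(Δx) = -215.1111 / 929.3333 = -0.231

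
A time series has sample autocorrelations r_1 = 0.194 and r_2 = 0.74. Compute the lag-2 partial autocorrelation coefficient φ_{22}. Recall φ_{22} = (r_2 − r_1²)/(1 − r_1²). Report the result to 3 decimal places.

φ_{22} = (r_2 − r_1²) / (1 − r_1²)
r_1² = (0.194)² = 0.037636
Numerator = 0.74 − 0.0376 = 0.7024; denominator = 1 − 0.0376 = 0.9624
φ_{22} = 0.7024 / 0.9624 = 0.730

0.730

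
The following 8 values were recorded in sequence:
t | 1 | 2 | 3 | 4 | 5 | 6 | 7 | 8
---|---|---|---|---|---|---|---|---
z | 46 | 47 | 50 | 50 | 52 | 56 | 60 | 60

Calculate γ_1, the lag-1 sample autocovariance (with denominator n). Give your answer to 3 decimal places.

17.217

Mean z̄ = (46 + 47 + 50 + 50 + 52 + 56 + 60 + 60)/8 = 52.6250
Σ_{t=1}^{7}(z_t−z̄)(z_{t+1}−z̄) = 137.7344
γ_1 = 137.7344 / 8 = 17.217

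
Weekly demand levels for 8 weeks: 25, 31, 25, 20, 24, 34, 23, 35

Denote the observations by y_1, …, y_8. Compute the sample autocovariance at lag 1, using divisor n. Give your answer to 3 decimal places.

-7.674

Mean ȳ = (25 + 31 + 25 + 20 + 24 + 34 + 23 + 35)/8 = 27.1250
Deviations: -2.1250, 3.8750, -2.1250, -7.1250, -3.1250, 6.8750, -4.1250, 7.8750
Σ_{t=1}^{7}(y_t−ȳ)(y_{t+1}−ȳ) = -61.3906
γ_1 = -61.3906 / 8 = -7.674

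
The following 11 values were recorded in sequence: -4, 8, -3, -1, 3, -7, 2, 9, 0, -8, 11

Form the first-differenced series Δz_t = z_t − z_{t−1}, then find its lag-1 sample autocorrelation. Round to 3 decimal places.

First differences Δz: 12, -11, 2, 4, -10, 9, 7, -9, -8, 19
Mean of differences = 1.5000
Numerator Σ(Δz_t−Δz̄)(Δz_{t+1}−Δz̄) = -334.2500
Denominator Σ(Δz_t−Δz̄)² = 998.5000
r_1(Δz) = -334.2500 / 998.5000 = -0.335

-0.335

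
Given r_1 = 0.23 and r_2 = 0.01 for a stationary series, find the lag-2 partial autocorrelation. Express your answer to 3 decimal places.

φ_{22} = (r_2 − r_1²) / (1 − r_1²)
r_1² = (0.23)² = 0.0529
Numerator = 0.01 − 0.0529 = -0.0429; denominator = 1 − 0.0529 = 0.9471
φ_{22} = -0.0429 / 0.9471 = -0.045

-0.045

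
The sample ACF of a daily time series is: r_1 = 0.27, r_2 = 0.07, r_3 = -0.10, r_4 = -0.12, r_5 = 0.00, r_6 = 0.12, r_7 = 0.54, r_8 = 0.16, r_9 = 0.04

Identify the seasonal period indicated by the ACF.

7

The largest autocorrelation is r_7 = 0.54; the remaining lags stay at or below 0.27. The elevated value at lag 1 (0.27), dropping to 0.07 at lag 2, reflects decaying short-term dependence rather than seasonality.
The dominant spike at lag 7 indicates a seasonal period of 7.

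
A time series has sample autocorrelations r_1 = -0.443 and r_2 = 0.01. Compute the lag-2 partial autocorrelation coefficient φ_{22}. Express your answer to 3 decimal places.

φ_{22} = (r_2 − r_1²) / (1 − r_1²)
r_1² = (-0.443)² = 0.196249
Numerator = 0.01 − 0.1962 = -0.1862; denominator = 1 − 0.1962 = 0.8038
φ_{22} = -0.1862 / 0.8038 = -0.232

-0.232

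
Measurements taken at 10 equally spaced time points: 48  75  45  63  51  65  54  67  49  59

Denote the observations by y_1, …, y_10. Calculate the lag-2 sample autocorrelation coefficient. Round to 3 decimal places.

Mean ȳ = (48 + 75 + 45 + 63 + 51 + 65 + 54 + 67 + 49 + 59)/10 = 57.6000
Numerator Σ_{t=1}^{8}(y_t−ȳ)(y_{t+2}−ȳ) = 475.4800
Denominator Σ(y_t−ȳ)² = 858.4000
r_2 = 475.4800 / 858.4000 = 0.554

0.554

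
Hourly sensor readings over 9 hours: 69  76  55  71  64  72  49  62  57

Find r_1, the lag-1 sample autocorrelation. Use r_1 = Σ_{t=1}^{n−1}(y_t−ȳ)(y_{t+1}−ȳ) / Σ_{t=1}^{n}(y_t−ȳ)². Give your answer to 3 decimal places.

-0.292

Mean ȳ = (69 + 76 + 55 + 71 + 64 + 72 + 49 + 62 + 57)/9 = 63.8889
Numerator Σ_{t=1}^{8}(y_t−ȳ)(y_{t+1}−ȳ) = -186.9012
Denominator Σ(y_t−ȳ)² = 640.8889
r_1 = -186.9012 / 640.8889 = -0.292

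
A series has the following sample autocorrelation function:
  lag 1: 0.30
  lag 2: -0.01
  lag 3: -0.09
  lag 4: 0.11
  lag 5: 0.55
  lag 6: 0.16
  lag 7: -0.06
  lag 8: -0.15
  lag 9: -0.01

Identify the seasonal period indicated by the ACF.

The largest autocorrelation is r_5 = 0.55; the remaining lags stay at or below 0.30.
The dominant spike at lag 5 indicates a seasonal period of 5.

5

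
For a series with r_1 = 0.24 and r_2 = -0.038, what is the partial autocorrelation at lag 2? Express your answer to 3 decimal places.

φ_{22} = (r_2 − r_1²) / (1 − r_1²)
r_1² = (0.24)² = 0.0576
Numerator = -0.038 − 0.0576 = -0.0956; denominator = 1 − 0.0576 = 0.9424
φ_{22} = -0.0956 / 0.9424 = -0.101

-0.101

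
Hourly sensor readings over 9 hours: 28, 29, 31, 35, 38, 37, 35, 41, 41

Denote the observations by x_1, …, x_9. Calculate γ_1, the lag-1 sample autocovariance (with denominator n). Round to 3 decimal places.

12.000

Mean x̄ = (28 + 29 + 31 + 35 + 38 + 37 + 35 + 41 + 41)/9 = 35.0000
Σ_{t=1}^{8}(x_t−x̄)(x_{t+1}−x̄) = 108.0000
γ_1 = 108.0000 / 9 = 12.000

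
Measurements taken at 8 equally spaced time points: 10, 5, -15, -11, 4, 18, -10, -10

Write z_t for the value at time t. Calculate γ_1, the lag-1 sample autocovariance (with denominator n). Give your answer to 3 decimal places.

9.576

Mean z̄ = (10 + 5 − 15 − 11 + 4 + 18 − 10 − 10)/8 = -1.1250
Deviations: 11.1250, 6.1250, -13.8750, -9.8750, 5.1250, 19.1250, -8.8750, -8.8750
Σ_{t=1}^{7}(z_t−z̄)(z_{t+1}−z̄) = 76.6094
γ_1 = 76.6094 / 8 = 9.576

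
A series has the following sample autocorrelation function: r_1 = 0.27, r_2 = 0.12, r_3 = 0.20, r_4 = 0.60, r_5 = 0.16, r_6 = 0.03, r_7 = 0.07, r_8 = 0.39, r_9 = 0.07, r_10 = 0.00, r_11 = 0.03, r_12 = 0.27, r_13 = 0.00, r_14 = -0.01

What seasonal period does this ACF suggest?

4

The largest autocorrelation is r_4 = 0.60, with a weaker echo at lag 8 (0.39); the remaining lags stay at or below 0.27. The elevated value at lag 1 (0.27), dropping to 0.12 at lag 2, reflects decaying short-term dependence rather than seasonality.
The dominant spike at lag 4 indicates a seasonal period of 4.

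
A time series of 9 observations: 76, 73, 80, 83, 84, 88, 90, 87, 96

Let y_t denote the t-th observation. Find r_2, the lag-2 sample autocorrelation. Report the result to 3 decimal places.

0.301

Mean ȳ = (76 + 73 + 80 + 83 + 84 + 88 + 90 + 87 + 96)/9 = 84.1111
Σ(y_t−ȳ)(y_{t+2}−ȳ) = (33.3457) + (12.3457) + (0.4568) + (-4.3210) + (-0.6543) + (11.2346) + (70.0123) = 122.4198
Denominator Σ(y_t−ȳ)² = 406.8889
r_2 = 122.4198 / 406.8889 = 0.301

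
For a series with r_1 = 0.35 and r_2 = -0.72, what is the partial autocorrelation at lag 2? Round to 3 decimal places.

-0.960

φ_{22} = (r_2 − r_1²) / (1 − r_1²)
r_1² = (0.35)² = 0.1225
Numerator = -0.72 − 0.1225 = -0.8425; denominator = 1 − 0.1225 = 0.8775
φ_{22} = -0.8425 / 0.8775 = -0.960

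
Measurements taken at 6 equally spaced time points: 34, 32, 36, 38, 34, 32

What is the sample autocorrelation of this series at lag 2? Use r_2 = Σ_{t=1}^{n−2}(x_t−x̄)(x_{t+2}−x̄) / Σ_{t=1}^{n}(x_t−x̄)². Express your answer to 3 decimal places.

Mean x̄ = (34 + 32 + 36 + 38 + 34 + 32)/6 = 34.3333
Deviations from mean: -0.3333, -2.3333, 1.6667, 3.6667, -0.3333, -2.3333
Σ(x_t−x̄)(x_{t+2}−x̄) = (-0.5556) + (-8.5556) + (-0.5556) + (-8.5556) = -18.2222
Denominator Σ(x_t−x̄)² = 27.3333
r_2 = -18.2222 / 27.3333 = -0.667

-0.667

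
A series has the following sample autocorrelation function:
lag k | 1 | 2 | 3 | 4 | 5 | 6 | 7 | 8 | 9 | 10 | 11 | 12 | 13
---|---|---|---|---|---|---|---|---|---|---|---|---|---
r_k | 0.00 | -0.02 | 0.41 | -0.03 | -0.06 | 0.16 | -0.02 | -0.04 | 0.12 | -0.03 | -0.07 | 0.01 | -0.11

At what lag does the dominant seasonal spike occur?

3

The largest autocorrelation is r_3 = 0.41, with a weaker echo at lag 6 (0.16); the remaining lags stay at or below 0.12.
The dominant spike at lag 3 indicates a seasonal period of 3.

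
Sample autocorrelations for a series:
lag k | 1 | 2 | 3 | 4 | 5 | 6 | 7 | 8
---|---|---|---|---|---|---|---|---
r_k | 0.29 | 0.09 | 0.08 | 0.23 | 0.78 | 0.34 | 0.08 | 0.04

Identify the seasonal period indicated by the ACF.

The largest autocorrelation is r_5 = 0.78; the remaining lags stay at or below 0.34.
The dominant spike at lag 5 indicates a seasonal period of 5.

5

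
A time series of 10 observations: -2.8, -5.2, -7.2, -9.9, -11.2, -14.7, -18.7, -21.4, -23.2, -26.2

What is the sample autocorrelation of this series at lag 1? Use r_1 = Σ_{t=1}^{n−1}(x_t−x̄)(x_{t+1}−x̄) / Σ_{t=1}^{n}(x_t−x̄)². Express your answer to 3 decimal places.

0.709

Mean x̄ = (-2.8 − 5.2 − 7.2 − 9.9 − 11.2 − 14.7 − 18.7 − 21.4 − 23.2 − 26.2)/10 = -14.0500
Numerator Σ_{t=1}^{9}(x_t−x̄)(x_{t+1}−x̄) = 414.2125
Denominator Σ(x_t−x̄)² = 584.5650
r_1 = 414.2125 / 584.5650 = 0.709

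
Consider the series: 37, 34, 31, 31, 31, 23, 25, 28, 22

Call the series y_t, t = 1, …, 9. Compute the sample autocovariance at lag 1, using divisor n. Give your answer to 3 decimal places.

8.999

Mean ȳ = (37 + 34 + 31 + 31 + 31 + 23 + 25 + 28 + 22)/9 = 29.1111
Σ_{t=1}^{8}(y_t−ȳ)(y_{t+1}−ȳ) = 80.9877
γ_1 = 80.9877 / 9 = 8.999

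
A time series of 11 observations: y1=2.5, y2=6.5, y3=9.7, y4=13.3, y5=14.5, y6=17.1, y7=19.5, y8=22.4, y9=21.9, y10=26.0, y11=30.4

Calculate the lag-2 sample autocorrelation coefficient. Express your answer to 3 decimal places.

0.397

Mean ȳ = (2.5 + 6.5 + 9.7 + 13.3 + 14.5 + 17.1 + 19.5 + 22.4 + 21.9 + 26.0 + 30.4)/11 = 16.7091
Numerator Σ_{t=1}^{9}(y_t−ȳ)(y_{t+2}−ȳ) = 283.0362
Denominator Σ(y_t−ȳ)² = 712.7891
r_2 = 283.0362 / 712.7891 = 0.397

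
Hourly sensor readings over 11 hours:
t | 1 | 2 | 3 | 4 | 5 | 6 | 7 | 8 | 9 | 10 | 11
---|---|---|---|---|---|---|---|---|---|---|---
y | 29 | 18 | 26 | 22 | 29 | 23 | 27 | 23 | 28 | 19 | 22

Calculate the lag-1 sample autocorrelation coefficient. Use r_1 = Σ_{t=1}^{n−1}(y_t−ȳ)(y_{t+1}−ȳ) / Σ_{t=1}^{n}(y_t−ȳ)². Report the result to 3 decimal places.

Mean ȳ = (29 + 18 + 26 + 22 + 29 + 23 + 27 + 23 + 28 + 19 + 22)/11 = 24.1818
Numerator Σ_{t=1}^{10}(y_t−ȳ)(y_{t+1}−ȳ) = -80.8512
Denominator Σ(y_t−ȳ)² = 149.6364
r_1 = -80.8512 / 149.6364 = -0.540

-0.540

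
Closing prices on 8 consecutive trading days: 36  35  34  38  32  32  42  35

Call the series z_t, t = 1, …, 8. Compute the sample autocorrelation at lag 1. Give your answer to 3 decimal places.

-0.339

Mean z̄ = (36 + 35 + 34 + 38 + 32 + 32 + 42 + 35)/8 = 35.5000
Deviations from mean: 0.5000, -0.5000, -1.5000, 2.5000, -3.5000, -3.5000, 6.5000, -0.5000
Σ(z_t−z̄)(z_{t+1}−z̄) = (-0.2500) + (0.7500) + (-3.7500) + (-8.7500) + (12.2500) + (-22.7500) + (-3.2500) = -25.7500
Denominator Σ(z_t−z̄)² = 76.0000
r_1 = -25.7500 / 76.0000 = -0.339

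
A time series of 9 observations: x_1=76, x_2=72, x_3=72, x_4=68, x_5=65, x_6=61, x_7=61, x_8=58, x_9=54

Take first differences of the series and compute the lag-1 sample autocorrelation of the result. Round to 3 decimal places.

-0.468

First differences Δx: -4, 0, -4, -3, -4, 0, -3, -4
Mean of differences = -2.7500
Numerator Σ(Δx_t−Δx̄)(Δx_{t+1}−Δx̄) = -10.0625
Denominator Σ(Δx_t−Δx̄)² = 21.5000
r_1(Δx) = -10.0625 / 21.5000 = -0.468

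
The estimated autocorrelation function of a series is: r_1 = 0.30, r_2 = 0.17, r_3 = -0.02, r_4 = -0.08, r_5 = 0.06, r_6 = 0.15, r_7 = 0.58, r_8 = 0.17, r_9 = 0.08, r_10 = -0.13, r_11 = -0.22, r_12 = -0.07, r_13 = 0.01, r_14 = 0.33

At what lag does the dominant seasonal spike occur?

7

The largest autocorrelation is r_7 = 0.58, with a weaker echo at lag 14 (0.33); the remaining lags stay at or below 0.30. The elevated value at lag 1 (0.30), dropping to 0.17 at lag 2, reflects decaying short-term dependence rather than seasonality.
The dominant spike at lag 7 indicates a seasonal period of 7.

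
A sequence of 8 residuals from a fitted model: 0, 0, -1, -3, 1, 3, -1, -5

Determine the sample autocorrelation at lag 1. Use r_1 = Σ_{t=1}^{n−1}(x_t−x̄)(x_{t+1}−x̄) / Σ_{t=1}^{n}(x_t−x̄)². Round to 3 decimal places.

Mean x̄ = (0 + 0 − 1 − 3 + 1 + 3 − 1 − 5)/8 = -0.7500
Σ(x_t−x̄)(x_{t+1}−x̄) = (0.5625) + (-0.1875) + (0.5625) + (-3.9375) + (6.5625) + (-0.9375) + (1.0625) = 3.6875
Denominator Σ(x_t−x̄)² = 41.5000
r_1 = 3.6875 / 41.5000 = 0.089

0.089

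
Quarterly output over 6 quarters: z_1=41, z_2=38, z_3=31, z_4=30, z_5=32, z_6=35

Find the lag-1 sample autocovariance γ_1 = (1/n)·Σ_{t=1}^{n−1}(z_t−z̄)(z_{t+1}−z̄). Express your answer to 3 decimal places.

Mean z̄ = (41 + 38 + 31 + 30 + 32 + 35)/6 = 34.5000
Σ_{t=1}^{5}(z_t−z̄)(z_{t+1}−z̄) = 36.2500
γ_1 = 36.2500 / 6 = 6.042

6.042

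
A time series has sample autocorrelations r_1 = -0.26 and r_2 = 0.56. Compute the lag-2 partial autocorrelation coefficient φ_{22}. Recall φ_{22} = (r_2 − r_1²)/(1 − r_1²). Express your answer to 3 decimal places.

φ_{22} = (r_2 − r_1²) / (1 − r_1²)
r_1² = (-0.26)² = 0.0676
Numerator = 0.56 − 0.0676 = 0.4924; denominator = 1 − 0.0676 = 0.9324
φ_{22} = 0.4924 / 0.9324 = 0.528

0.528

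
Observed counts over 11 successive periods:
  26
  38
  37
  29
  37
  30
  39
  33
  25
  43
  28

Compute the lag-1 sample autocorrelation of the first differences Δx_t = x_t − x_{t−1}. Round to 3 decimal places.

-0.578

First differences Δx: 12, -1, -8, 8, -7, 9, -6, -8, 18, -15
Mean of differences = 0.2000
Numerator Σ(Δx_t−Δx̄)(Δx_{t+1}−Δx̄) = -608.0400
Denominator Σ(Δx_t−Δx̄)² = 1051.6000
r_1(Δx) = -608.0400 / 1051.6000 = -0.578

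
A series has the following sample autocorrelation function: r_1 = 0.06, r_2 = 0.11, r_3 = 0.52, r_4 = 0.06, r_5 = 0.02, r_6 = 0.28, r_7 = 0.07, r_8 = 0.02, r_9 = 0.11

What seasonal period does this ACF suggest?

3

The largest autocorrelation is r_3 = 0.52, with a weaker echo at lag 6 (0.28); the remaining lags stay at or below 0.11.
The dominant spike at lag 3 indicates a seasonal period of 3.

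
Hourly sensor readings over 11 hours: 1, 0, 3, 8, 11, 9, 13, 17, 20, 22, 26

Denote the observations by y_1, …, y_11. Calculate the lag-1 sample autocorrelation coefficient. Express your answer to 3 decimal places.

0.718

Mean ȳ = (1 + 0 + 3 + 8 + 11 + 9 + 13 + 17 + 20 + 22 + 26)/11 = 11.8182
Numerator Σ_{t=1}^{10}(y_t−ȳ)(y_{t+1}−ȳ) = 544.0579
Denominator Σ(y_t−ȳ)² = 757.6364
r_1 = 544.0579 / 757.6364 = 0.718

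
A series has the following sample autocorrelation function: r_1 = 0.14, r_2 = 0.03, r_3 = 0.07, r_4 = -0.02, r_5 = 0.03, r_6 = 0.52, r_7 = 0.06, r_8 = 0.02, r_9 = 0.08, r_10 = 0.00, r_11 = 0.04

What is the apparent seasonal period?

6

The largest autocorrelation is r_6 = 0.52; the remaining lags stay at or below 0.14.
The dominant spike at lag 6 indicates a seasonal period of 6.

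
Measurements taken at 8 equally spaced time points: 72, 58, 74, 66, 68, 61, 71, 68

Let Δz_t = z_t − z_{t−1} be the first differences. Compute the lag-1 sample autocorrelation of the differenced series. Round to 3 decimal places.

First differences Δz: -14, 16, -8, 2, -7, 10, -3
Mean of differences = -0.5714
Numerator Σ(Δz_t−Δz̄)(Δz_{t+1}−Δz̄) = -474.8980
Denominator Σ(Δz_t−Δz̄)² = 675.7143
r_1(Δz) = -474.8980 / 675.7143 = -0.703

-0.703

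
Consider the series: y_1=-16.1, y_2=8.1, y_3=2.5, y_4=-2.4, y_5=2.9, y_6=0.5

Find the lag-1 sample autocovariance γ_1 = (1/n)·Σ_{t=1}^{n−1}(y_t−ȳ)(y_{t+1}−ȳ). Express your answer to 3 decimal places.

Mean ȳ = (-16.1 + 8.1 + 2.5 − 2.4 + 2.9 + 0.5)/6 = -0.7500
Σ_{t=1}^{5}(y_t−ȳ)(y_{t+1}−ȳ) = -113.9075
γ_1 = -113.9075 / 6 = -18.985

-18.985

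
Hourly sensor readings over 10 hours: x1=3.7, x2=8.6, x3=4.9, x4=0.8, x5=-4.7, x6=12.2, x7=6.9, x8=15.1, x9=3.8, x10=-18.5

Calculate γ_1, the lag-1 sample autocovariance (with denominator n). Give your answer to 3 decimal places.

2.534

Mean x̄ = (3.7 + 8.6 + 4.9 + 0.8 − 4.7 + 12.2 + 6.9 + 15.1 + 3.8 − 18.5)/10 = 3.2800
Σ_{t=1}^{9}(x_t−x̄)(x_{t+1}−x̄) = 25.3436
γ_1 = 25.3436 / 10 = 2.534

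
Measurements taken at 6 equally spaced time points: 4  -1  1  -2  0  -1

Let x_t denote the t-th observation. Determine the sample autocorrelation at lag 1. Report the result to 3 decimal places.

Mean x̄ = (4 − 1 + 1 − 2 + 0 − 1)/6 = 0.1667
Numerator Σ_{t=1}^{5}(x_t−x̄)(x_{t+1}−x̄) = -6.6944
Denominator Σ(x_t−x̄)² = 22.8333
r_1 = -6.6944 / 22.8333 = -0.293

-0.293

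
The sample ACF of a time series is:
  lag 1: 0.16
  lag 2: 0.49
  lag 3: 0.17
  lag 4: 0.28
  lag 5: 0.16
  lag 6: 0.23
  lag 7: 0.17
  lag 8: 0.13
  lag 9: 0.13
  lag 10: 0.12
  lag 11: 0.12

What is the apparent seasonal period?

2

The largest autocorrelation is r_2 = 0.49, with weaker echoes at lags 4 (0.28) and 6 (0.23); the remaining lags stay at or below 0.17.
The dominant spike at lag 2 indicates a seasonal period of 2.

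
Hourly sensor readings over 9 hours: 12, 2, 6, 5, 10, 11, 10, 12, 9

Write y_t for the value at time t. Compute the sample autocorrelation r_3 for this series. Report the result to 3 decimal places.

-0.281

Mean ȳ = (12 + 2 + 6 + 5 + 10 + 11 + 10 + 12 + 9)/9 = 8.5556
Σ(y_t−ȳ)(y_{t+3}−ȳ) = (-12.2469) + (-9.4691) + (-6.2469) + (-5.1358) + (4.9753) + (1.0864) = -27.0370
Denominator Σ(y_t−ȳ)² = 96.2222
r_3 = -27.0370 / 96.2222 = -0.281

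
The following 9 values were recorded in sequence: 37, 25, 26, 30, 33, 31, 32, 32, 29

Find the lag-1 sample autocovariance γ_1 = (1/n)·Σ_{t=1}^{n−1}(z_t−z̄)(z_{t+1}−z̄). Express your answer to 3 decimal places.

-0.861

Mean z̄ = (37 + 25 + 26 + 30 + 33 + 31 + 32 + 32 + 29)/9 = 30.5556
Σ_{t=1}^{8}(z_t−z̄)(z_{t+1}−z̄) = -7.7531
γ_1 = -7.7531 / 9 = -0.861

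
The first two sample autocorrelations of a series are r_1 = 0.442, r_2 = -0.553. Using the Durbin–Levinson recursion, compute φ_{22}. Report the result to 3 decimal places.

-0.930

φ_{22} = (r_2 − r_1²) / (1 − r_1²)
r_1² = (0.442)² = 0.195364
Numerator = -0.553 − 0.1954 = -0.7484; denominator = 1 − 0.1954 = 0.8046
φ_{22} = -0.7484 / 0.8046 = -0.930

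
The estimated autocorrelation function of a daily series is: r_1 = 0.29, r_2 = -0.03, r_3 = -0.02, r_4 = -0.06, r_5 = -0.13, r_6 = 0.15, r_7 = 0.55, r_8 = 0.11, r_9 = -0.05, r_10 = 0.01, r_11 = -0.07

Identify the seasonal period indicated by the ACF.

7

The largest autocorrelation is r_7 = 0.55; the remaining lags stay at or below 0.29.
The dominant spike at lag 7 indicates a seasonal period of 7.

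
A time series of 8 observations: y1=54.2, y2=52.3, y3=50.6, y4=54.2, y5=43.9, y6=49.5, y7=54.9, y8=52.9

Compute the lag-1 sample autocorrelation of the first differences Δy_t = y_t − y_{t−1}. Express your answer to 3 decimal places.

-0.410

First differences Δy: -1.9, -1.7, 3.6, -10.3, 5.6, 5.4, -2.0
Mean of differences = -0.1857
Numerator Σ(Δy_t−Δȳ)(Δy_{t+1}−Δȳ) = -77.7616
Denominator Σ(Δy_t−Δȳ)² = 189.8286
r_1(Δy) = -77.7616 / 189.8286 = -0.410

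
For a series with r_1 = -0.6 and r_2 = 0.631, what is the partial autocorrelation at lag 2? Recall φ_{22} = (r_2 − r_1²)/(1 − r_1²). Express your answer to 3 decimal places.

φ_{22} = (r_2 − r_1²) / (1 − r_1²)
r_1² = (-0.6)² = 0.36
Numerator = 0.631 − 0.3600 = 0.2710; denominator = 1 − 0.3600 = 0.6400
φ_{22} = 0.2710 / 0.6400 = 0.423

0.423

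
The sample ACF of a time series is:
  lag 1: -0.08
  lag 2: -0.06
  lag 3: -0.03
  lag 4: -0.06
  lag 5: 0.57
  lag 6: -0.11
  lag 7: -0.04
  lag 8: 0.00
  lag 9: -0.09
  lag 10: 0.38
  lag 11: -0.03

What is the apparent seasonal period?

5

The largest autocorrelation is r_5 = 0.57, with a weaker echo at lag 10 (0.38); the remaining lags stay at or below 0.00.
The dominant spike at lag 5 indicates a seasonal period of 5.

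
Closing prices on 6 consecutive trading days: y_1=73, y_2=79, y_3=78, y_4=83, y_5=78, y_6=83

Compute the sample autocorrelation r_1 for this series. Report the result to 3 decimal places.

-0.171

Mean ȳ = (73 + 79 + 78 + 83 + 78 + 83)/6 = 79.0000
Deviations from mean: -6.0000, 0.0000, -1.0000, 4.0000, -1.0000, 4.0000
Numerator Σ_{t=1}^{5}(y_t−ȳ)(y_{t+1}−ȳ) = -12.0000
Denominator Σ(y_t−ȳ)² = 70.0000
r_1 = -12.0000 / 70.0000 = -0.171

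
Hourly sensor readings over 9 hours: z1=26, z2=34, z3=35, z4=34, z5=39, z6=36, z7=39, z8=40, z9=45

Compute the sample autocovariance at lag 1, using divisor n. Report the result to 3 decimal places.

Mean z̄ = (26 + 34 + 35 + 34 + 39 + 36 + 39 + 40 + 45)/9 = 36.4444
Σ_{t=1}^{8}(z_t−z̄)(z_{t+1}−z̄) = 63.5802
γ_1 = 63.5802 / 9 = 7.064

7.064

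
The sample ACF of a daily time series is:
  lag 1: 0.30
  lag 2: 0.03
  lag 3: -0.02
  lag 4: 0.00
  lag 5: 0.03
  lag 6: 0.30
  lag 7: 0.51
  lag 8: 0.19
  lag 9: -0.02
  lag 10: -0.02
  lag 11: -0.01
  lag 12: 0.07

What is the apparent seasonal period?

7

The largest autocorrelation is r_7 = 0.51; the remaining lags stay at or below 0.30. The elevated value at lag 1 (0.30), dropping to 0.03 at lag 2, reflects decaying short-term dependence rather than seasonality.
The dominant spike at lag 7 indicates a seasonal period of 7.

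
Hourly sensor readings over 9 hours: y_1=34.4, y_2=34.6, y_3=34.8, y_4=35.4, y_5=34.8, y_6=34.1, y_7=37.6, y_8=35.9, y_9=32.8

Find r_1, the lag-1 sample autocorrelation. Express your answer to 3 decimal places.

-0.107

Mean ȳ = (34.4 + 34.6 + 34.8 + 35.4 + 34.8 + 34.1 + 37.6 + 35.9 + 32.8)/9 = 34.9333
Numerator Σ_{t=1}^{8}(y_t−ȳ)(y_{t+1}−ȳ) = -1.4978
Denominator Σ(y_t−ȳ)² = 13.9400
r_1 = -1.4978 / 13.9400 = -0.107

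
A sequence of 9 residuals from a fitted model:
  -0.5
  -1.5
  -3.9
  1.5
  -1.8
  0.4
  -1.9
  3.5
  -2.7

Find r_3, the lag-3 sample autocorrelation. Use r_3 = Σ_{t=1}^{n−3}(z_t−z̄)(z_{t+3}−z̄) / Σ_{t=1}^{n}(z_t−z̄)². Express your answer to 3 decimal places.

-0.280

Mean z̄ = (-0.5 − 1.5 − 3.9 + 1.5 − 1.8 + 0.4 − 1.9 + 3.5 − 2.7)/9 = -0.7667
Σ(z_t−z̄)(z_{t+3}−z̄) = (0.6044) + (0.7578) + (-3.6556) + (-2.5689) + (-4.4089) + (-2.2556) = -11.5267
Denominator Σ(z_t−z̄)² = 41.2200
r_3 = -11.5267 / 41.2200 = -0.280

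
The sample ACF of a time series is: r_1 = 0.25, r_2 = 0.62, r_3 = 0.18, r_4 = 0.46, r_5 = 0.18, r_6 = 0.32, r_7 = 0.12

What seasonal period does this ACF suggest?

The largest autocorrelation is r_2 = 0.62, with weaker echoes at lags 4 (0.46) and 6 (0.32); the remaining lags stay at or below 0.25.
The dominant spike at lag 2 indicates a seasonal period of 2.

2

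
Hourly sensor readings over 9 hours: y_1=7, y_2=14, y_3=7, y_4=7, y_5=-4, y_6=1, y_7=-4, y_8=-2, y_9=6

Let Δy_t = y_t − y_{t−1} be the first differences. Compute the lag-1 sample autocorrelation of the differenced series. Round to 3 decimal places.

-0.371

First differences Δy: 7, -7, 0, -11, 5, -5, 2, 8
Mean of differences = -0.1250
Numerator Σ(Δy_t−Δȳ)(Δy_{t+1}−Δȳ) = -125.0156
Denominator Σ(Δy_t−Δȳ)² = 336.8750
r_1(Δy) = -125.0156 / 336.8750 = -0.371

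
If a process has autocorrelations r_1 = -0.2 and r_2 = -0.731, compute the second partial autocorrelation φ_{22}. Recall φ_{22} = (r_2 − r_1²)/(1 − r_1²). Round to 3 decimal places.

-0.803

φ_{22} = (r_2 − r_1²) / (1 − r_1²)
r_1² = (-0.2)² = 0.04
Numerator = -0.731 − 0.0400 = -0.7710; denominator = 1 − 0.0400 = 0.9600
φ_{22} = -0.7710 / 0.9600 = -0.803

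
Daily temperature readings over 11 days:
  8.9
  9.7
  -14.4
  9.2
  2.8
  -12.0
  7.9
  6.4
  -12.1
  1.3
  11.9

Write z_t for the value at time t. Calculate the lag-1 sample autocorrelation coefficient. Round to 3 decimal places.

Mean z̄ = (8.9 + 9.7 − 14.4 + 9.2 + 2.8 − 12.0 + 7.9 + 6.4 − 12.1 + 1.3 + 11.9)/11 = 1.7818
Numerator Σ_{t=1}^{10}(z_t−z̄)(z_{t+1}−z̄) = -316.6467
Denominator Σ(z_t−z̄)² = 975.2964
r_1 = -316.6467 / 975.2964 = -0.325

-0.325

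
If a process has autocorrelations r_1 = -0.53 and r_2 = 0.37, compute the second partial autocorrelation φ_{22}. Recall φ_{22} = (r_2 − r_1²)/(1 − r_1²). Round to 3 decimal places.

φ_{22} = (r_2 − r_1²) / (1 − r_1²)
r_1² = (-0.53)² = 0.2809
Numerator = 0.37 − 0.2809 = 0.0891; denominator = 1 − 0.2809 = 0.7191
φ_{22} = 0.0891 / 0.7191 = 0.124

0.124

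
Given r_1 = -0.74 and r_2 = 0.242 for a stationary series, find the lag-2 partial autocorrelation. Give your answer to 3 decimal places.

φ_{22} = (r_2 − r_1²) / (1 − r_1²)
r_1² = (-0.74)² = 0.5476
Numerator = 0.242 − 0.5476 = -0.3056; denominator = 1 − 0.5476 = 0.4524
φ_{22} = -0.3056 / 0.4524 = -0.676

-0.676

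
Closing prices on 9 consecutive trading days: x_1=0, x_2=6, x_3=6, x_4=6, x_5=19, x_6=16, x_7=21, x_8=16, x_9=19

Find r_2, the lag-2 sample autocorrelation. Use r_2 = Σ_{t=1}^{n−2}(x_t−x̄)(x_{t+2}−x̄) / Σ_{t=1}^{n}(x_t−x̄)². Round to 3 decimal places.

0.396

Mean x̄ = (0 + 6 + 6 + 6 + 19 + 16 + 21 + 16 + 19)/9 = 12.1111
Σ(x_t−x̄)(x_{t+2}−x̄) = (74.0123) + (37.3457) + (-42.0988) + (-23.7654) + (61.2346) + (15.1235) + (61.2346) = 183.0864
Denominator Σ(x_t−x̄)² = 462.8889
r_2 = 183.0864 / 462.8889 = 0.396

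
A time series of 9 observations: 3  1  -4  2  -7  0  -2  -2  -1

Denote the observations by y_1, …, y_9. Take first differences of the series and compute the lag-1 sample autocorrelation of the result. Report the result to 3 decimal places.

-0.771

First differences Δy: -2, -5, 6, -9, 7, -2, 0, 1
Mean of differences = -0.5000
Numerator Σ(Δy_t−Δȳ)(Δy_{t+1}−Δȳ) = -152.7500
Denominator Σ(Δy_t−Δȳ)² = 198.0000
r_1(Δy) = -152.7500 / 198.0000 = -0.771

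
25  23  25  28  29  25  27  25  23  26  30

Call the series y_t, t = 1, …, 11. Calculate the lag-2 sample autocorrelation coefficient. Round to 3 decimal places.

Mean ȳ = (25 + 23 + 25 + 28 + 29 + 25 + 27 + 25 + 23 + 26 + 30)/11 = 26.0000
Numerator Σ_{t=1}^{9}(y_t−ȳ)(y_{t+2}−ȳ) = -21.0000
Denominator Σ(y_t−ȳ)² = 52.0000
r_2 = -21.0000 / 52.0000 = -0.404

-0.404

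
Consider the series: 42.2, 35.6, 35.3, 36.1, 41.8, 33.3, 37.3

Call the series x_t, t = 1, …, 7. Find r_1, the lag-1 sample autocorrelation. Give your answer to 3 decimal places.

-0.374

Mean x̄ = (42.2 + 35.6 + 35.3 + 36.1 + 41.8 + 33.3 + 37.3)/7 = 37.3714
Deviations from mean: 4.8286, -1.7714, -2.0714, -1.2714, 4.4286, -4.0714, -0.0714
Numerator Σ_{t=1}^{6}(x_t−x̄)(x_{t+1}−x̄) = -25.6208
Denominator Σ(x_t−x̄)² = 68.5543
r_1 = -25.6208 / 68.5543 = -0.374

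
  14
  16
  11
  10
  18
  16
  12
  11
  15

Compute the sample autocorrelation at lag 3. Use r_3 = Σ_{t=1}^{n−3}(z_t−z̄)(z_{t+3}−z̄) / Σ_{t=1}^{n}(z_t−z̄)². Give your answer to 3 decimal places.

Mean z̄ = (14 + 16 + 11 + 10 + 18 + 16 + 12 + 11 + 15)/9 = 13.6667
Σ(z_t−z̄)(z_{t+3}−z̄) = (-1.2222) + (10.1111) + (-6.2222) + (6.1111) + (-11.5556) + (3.1111) = 0.3333
Denominator Σ(z_t−z̄)² = 62.0000
r_3 = 0.3333 / 62.0000 = 0.005

0.005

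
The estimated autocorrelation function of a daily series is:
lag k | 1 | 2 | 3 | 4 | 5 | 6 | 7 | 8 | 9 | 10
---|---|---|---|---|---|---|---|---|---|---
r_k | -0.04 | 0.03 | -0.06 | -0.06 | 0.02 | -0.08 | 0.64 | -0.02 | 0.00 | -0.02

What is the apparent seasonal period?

7

The largest autocorrelation is r_7 = 0.64; the remaining lags stay at or below 0.03.
The dominant spike at lag 7 indicates a seasonal period of 7.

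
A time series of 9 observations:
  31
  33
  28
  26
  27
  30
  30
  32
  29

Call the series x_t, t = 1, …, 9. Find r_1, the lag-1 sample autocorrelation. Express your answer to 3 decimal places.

0.308

Mean x̄ = (31 + 33 + 28 + 26 + 27 + 30 + 30 + 32 + 29)/9 = 29.5556
Numerator Σ_{t=1}^{8}(x_t−x̄)(x_{t+1}−x̄) = 13.0247
Denominator Σ(x_t−x̄)² = 42.2222
r_1 = 13.0247 / 42.2222 = 0.308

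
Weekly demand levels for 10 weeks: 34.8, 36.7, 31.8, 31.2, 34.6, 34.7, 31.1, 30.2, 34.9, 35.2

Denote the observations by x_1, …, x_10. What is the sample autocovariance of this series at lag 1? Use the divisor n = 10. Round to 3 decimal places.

Mean x̄ = (34.8 + 36.7 + 31.8 + 31.2 + 34.6 + 34.7 + 31.1 + 30.2 + 34.9 + 35.2)/10 = 33.5200
Σ_{t=1}^{9}(x_t−x̄)(x_{t+1}−x̄) = 4.2756
γ_1 = 4.2756 / 10 = 0.428

0.428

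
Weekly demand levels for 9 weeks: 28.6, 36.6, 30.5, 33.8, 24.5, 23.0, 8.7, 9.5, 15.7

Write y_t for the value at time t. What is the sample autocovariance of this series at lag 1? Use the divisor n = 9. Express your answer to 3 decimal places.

62.705

Mean ȳ = (28.6 + 36.6 + 30.5 + 33.8 + 24.5 + 23.0 + 8.7 + 9.5 + 15.7)/9 = 23.4333
Σ_{t=1}^{8}(y_t−ȳ)(y_{t+1}−ȳ) = 564.3456
γ_1 = 564.3456 / 9 = 62.705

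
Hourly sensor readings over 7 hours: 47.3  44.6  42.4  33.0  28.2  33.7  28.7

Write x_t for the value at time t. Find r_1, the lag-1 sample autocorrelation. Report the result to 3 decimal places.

0.516

Mean x̄ = (47.3 + 44.6 + 42.4 + 33.0 + 28.2 + 33.7 + 28.7)/7 = 36.8429
Deviations from mean: 10.4571, 7.7571, 5.5571, -3.8429, -8.6429, -3.1429, -8.1429
Numerator Σ_{t=1}^{6}(x_t−x̄)(x_{t+1}−x̄) = 188.8382
Denominator Σ(x_t−x̄)² = 366.0571
r_1 = 188.8382 / 366.0571 = 0.516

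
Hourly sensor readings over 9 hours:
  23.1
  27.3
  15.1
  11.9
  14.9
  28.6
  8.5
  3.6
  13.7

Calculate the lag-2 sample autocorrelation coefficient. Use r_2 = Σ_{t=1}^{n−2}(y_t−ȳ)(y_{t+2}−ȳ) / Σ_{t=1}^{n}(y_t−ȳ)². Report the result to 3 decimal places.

-0.410

Mean ȳ = (23.1 + 27.3 + 15.1 + 11.9 + 14.9 + 28.6 + 8.5 + 3.6 + 13.7)/9 = 16.3000
Numerator Σ_{t=1}^{7}(y_t−ȳ)(y_{t+2}−ȳ) = -234.0100
Denominator Σ(y_t−ȳ)² = 570.1800
r_2 = -234.0100 / 570.1800 = -0.410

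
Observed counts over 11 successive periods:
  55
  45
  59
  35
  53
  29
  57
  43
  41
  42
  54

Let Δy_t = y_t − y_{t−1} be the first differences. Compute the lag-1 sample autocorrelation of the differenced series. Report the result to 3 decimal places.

-0.816

First differences Δy: -10, 14, -24, 18, -24, 28, -14, -2, 1, 12
Mean of differences = -0.1000
Numerator Σ(Δy_t−Δȳ)(Δy_{t+1}−Δȳ) = -2366.3100
Denominator Σ(Δy_t−Δȳ)² = 2900.9000
r_1(Δy) = -2366.3100 / 2900.9000 = -0.816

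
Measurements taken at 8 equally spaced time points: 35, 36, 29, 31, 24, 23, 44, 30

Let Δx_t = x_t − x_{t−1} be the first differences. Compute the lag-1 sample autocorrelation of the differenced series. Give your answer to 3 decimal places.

-0.458

First differences Δx: 1, -7, 2, -7, -1, 21, -14
Mean of differences = -0.7143
Numerator Σ(Δx_t−Δx̄)(Δx_{t+1}−Δx̄) = -337.7959
Denominator Σ(Δx_t−Δx̄)² = 737.4286
r_1(Δx) = -337.7959 / 737.4286 = -0.458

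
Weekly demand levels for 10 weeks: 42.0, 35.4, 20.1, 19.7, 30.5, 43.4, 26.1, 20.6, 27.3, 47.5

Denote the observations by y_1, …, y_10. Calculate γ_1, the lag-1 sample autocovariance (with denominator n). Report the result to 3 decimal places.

Mean ȳ = (42.0 + 35.4 + 20.1 + 19.7 + 30.5 + 43.4 + 26.1 + 20.6 + 27.3 + 47.5)/10 = 31.2600
Σ_{t=1}^{9}(y_t−ȳ)(y_{t+1}−ȳ) = 97.0964
γ_1 = 97.0964 / 10 = 9.710

9.710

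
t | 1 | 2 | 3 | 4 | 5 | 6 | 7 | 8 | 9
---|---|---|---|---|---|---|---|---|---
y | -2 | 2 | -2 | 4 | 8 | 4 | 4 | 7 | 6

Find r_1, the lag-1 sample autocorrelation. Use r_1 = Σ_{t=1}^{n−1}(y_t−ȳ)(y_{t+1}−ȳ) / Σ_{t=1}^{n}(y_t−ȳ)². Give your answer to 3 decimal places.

Mean ȳ = (-2 + 2 − 2 + 4 + 8 + 4 + 4 + 7 + 6)/9 = 3.4444
Numerator Σ_{t=1}^{8}(y_t−ȳ)(y_{t+1}−ȳ) = 29.1358
Denominator Σ(y_t−ȳ)² = 102.2222
r_1 = 29.1358 / 102.2222 = 0.285

0.285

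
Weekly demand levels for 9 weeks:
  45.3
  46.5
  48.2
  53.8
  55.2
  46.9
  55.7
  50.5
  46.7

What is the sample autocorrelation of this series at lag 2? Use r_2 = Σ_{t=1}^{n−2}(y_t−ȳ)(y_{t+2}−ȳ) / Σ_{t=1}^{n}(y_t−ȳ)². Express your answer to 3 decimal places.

-0.117

Mean ȳ = (45.3 + 46.5 + 48.2 + 53.8 + 55.2 + 46.9 + 55.7 + 50.5 + 46.7)/9 = 49.8667
Σ(y_t−ȳ)(y_{t+2}−ȳ) = (7.6111) + (-13.2422) + (-8.8889) + (-11.6689) + (31.1111) + (-1.8789) + (-18.4722) = -15.4289
Denominator Σ(y_t−ȳ)² = 132.1400
r_2 = -15.4289 / 132.1400 = -0.117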